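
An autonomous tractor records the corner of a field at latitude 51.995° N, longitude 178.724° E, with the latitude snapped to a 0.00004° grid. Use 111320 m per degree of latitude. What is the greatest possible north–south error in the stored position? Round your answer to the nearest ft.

With a 0.00004° grid the true value lies within half a step, ±0.00004°/2 = ±2e-05°, of the stored one.
Along the meridian that is 2e-05° × 111320 m/° = 2.2264 m.
Converting: 2.2264 m × 3.2808 ft/m ≈ 7.3045 ft.

7 ft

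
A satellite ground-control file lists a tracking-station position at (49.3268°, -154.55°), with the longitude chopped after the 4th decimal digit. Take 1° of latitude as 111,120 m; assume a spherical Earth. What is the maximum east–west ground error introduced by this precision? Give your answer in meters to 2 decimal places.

7.24 meters

Truncating at 4 decimal places can drop up to a full unit in the last place, so the longitude may be off by as much as 0.0001°.
At latitude 49.3268° a degree of longitude spans 111120 m × cos 49.3268° = 111120 × 0.6517 ≈ 72421.8 m.
Maximum E–W displacement: 0.0001 × 72421.8 = 7.24218 m.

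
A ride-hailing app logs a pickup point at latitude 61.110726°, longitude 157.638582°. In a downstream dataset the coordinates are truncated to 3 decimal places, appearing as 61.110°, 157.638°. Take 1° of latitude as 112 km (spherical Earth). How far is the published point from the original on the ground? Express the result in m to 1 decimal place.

87.2 m

The latitude changed by +0.000726° and the longitude by +0.000582°.
N–S: 0.000726° × 112000 m/° = 81.312 m.
E–W at 61.11°: 0.000582° × 112000 × cos 61.11° = 0.000582 × 112000 × 0.4831 ≈ 31.4923 m.
Distance: √(81.312² + 31.4923²) ≈ 87.1975 m.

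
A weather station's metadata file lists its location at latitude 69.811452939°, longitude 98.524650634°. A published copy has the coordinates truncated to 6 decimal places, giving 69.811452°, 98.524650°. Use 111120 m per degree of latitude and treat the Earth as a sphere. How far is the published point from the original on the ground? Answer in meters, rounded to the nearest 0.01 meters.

0.11 meters

Δlat = 69.811452939 − 69.811452 = +0.000000939°; Δlon = 98.524650634 − 98.524650 = +0.000000634°.
North–south shift: 0.000000939 × 111120 = 0.104342 m.
East–west at this latitude: 0.000000634° × 111120 × cos 69.8115° ≈ 0.000000634 × 38348.7 = 0.0243131 m.
Combined displacement = (0.104342² + 0.0243131²)^½ ≈ 0.107137 m.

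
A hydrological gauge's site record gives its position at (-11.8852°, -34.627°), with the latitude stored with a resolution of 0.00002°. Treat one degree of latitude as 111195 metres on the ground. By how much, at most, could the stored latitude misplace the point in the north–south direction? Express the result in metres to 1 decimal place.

1.1 metres

With a 0.00002° grid the true value lies within half a step, ±0.00002°/2 = ±1e-05°, of the stored one.
North–south distance: 1e-05° × 111195 m/° = 1.11195 m.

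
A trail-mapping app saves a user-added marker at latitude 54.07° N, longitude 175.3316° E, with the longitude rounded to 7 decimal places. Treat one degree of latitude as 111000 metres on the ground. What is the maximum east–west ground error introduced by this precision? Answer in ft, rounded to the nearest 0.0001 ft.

0.0107 ft

Rounding to 7 decimal places leaves the longitude within ±5e-08° of the true value.
One degree of longitude at 54.07° is 111000 × cos 54.07° ≈ 111000 × 0.5868 = 65134.4 m.
Maximum E–W displacement: 5e-08 × 65134.4 = 0.00325672 m.
Converting: 0.00325672 m × 3.2808 ft/m ≈ 0.010685 ft.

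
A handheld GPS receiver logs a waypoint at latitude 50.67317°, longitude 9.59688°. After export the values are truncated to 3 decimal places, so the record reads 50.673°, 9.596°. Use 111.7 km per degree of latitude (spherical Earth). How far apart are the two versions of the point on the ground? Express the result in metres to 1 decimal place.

The latitude changed by +0.00017° and the longitude by +0.00088°.
N–S: 0.00017° × 111700 m/° = 18.989 m.
E–W at 50.673°: 0.00088° × 111700 × cos 50.673° = 0.00088 × 111700 × 0.6337 ≈ 62.2946 m.
Combined displacement = (18.989² + 62.2946²)^½ ≈ 65.1245 m.

65.1 metres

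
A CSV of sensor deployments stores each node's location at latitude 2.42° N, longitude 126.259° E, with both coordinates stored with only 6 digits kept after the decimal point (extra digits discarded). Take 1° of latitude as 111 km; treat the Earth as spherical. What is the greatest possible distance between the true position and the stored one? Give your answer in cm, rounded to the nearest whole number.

16 cm

Truncating at 6 decimal places can drop up to a full unit in the last place, so each coordinate may be off by as much as 1e-06°.
N–S: 1e-06° × 111000 m/° = 0.111 m.
East–west component at 2.42°: 1e-06° × 111000 × cos 2.42° ≈ 1e-06 × 110901 ≈ 0.110901 m.
Worst case both components are at the extreme and orthogonal: √(0.111² + 0.110901²) ≈ 0.156908 m.
That is 0.156908 m = 15.691 cm.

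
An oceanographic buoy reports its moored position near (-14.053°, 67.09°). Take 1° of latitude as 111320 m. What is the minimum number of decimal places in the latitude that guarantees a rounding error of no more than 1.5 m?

5 decimal places

One degree of latitude covers 111320 m.
With N decimal places the half-ulp bound is 0.5·10⁻ᴺ°, or 0.5·10⁻ᴺ × 111320 m on the ground.
Need 0.5 × 111320 × 10⁻ᴺ ≤ 1.5 → 10⁻ᴺ ≤ 2.695e-05, so N ≥ 4.57.
So 5 decimal places suffice (0.557 m); 4 would allow up to 5.57 m.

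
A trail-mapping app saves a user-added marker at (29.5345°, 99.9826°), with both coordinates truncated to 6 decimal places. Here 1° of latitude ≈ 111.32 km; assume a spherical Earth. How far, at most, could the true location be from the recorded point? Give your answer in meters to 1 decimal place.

Truncating at 6 decimal places can drop up to a full unit in the last place, so each coordinate may be off by as much as 1e-06°.
N–S: 1e-06° × 111320 m/° = 0.11132 m.
Longitude error → 1e-06 × 111320 × cos 29.5345° = 1e-06 × 111320 × 0.8701 ≈ 0.096855 m.
The two errors are perpendicular, so the maximum displacement is √(0.11132² + 0.096855²) ≈ 0.147557 m.

0.1 meters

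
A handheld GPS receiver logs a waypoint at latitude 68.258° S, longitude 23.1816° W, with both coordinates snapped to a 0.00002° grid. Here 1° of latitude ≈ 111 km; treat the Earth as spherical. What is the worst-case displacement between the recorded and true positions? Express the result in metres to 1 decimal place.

With a 0.00002° grid the true value lies within half a step, ±0.00002°/2 = ±1e-05°, of the stored one.
North–south component: 1e-05° × 111000 = 1.11 m.
Longitude error → 1e-05 × 111000 × cos 68.258° = 1e-05 × 111000 × 0.3704 ≈ 0.411175 m.
Worst case both components are at the extreme and orthogonal: √(1.11² + 0.411175²) ≈ 1.18371 m.

1.2 metres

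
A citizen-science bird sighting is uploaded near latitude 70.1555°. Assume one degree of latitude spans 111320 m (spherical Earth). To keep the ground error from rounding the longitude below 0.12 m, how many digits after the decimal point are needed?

6 decimal places

At 70.1555° one degree of longitude covers 111320 × cos 70.1555° ≈ 111320 × 0.3395 ≈ 37789.6 m.
N decimal places → at most half a unit in the last place, 0.5 × 10⁻ᴺ° = 37789.6/2 × 10⁻ᴺ m.
Need 0.5 × 37789.6 × 10⁻ᴺ ≤ 0.12 → 10⁻ᴺ ≤ 6.351e-06, so N ≥ 5.20.
So 6 decimal places suffice (0.0189 m); 5 would allow up to 0.189 m.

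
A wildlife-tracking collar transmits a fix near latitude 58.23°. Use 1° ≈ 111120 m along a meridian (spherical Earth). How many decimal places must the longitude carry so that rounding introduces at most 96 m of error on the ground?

At 58.23° one degree of longitude covers 111120 × cos 58.23° ≈ 111120 × 0.5265 ≈ 58505.9 m.
Rounding to N decimal places gives at most 0.5 × 10⁻ᴺ degrees of error, i.e. 0.5 × 10⁻ᴺ × 58505.9 m.
Setting 29252.9 × 10⁻ᴺ ≤ 96 gives 10ᴺ ≥ 304.7, i.e. N ≥ 2.48.
At 2 places the error can reach 293 m, but 3 places keeps it to 29.3 m.

3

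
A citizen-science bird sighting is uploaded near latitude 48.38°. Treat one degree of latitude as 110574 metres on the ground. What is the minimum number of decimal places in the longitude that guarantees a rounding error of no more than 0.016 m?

7

At 48.38° one degree of longitude covers 110574 × cos 48.38° ≈ 110574 × 0.6642 ≈ 73441.8 m.
Rounding to N decimal places gives at most 0.5 × 10⁻ᴺ degrees of error, i.e. 0.5 × 10⁻ᴺ × 73441.8 m.
Setting 36720.9 × 10⁻ᴺ ≤ 0.016 gives 10ᴺ ≥ 2.295e+06, i.e. N ≥ 6.36.
At 6 places the error can reach 0.0367 m, but 7 places keeps it to 0.00367 m.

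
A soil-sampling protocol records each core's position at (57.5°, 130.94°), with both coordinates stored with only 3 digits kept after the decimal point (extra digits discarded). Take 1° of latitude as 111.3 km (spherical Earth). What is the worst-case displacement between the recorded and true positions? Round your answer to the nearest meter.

Truncating at 3 decimal places can drop up to a full unit in the last place, so each coordinate may be off by as much as 0.001°.
North–south component: 0.001° × 111300 = 111.3 m.
E–W at 57.5°: 0.001° × 111300 × cos 57.5° = 0.001 × 111300 × 0.5373 ≈ 59.8014 m.
The two errors are perpendicular, so the maximum displacement is √(111.3² + 59.8014²) ≈ 126.348 m.

126 meters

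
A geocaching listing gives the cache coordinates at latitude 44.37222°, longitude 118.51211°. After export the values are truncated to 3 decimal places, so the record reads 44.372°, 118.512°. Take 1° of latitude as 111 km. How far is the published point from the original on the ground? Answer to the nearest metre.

Δlat = 44.37222 − 44.372 = +0.00022°; Δlon = 118.51211 − 118.512 = +0.00011°.
N–S: 0.00022° × 111000 m/° = 24.42 m.
E–W at 44.372°: 0.00011° × 111000 × cos 44.372° = 0.00011 × 111000 × 0.7148 ≈ 8.72789 m.
Combined displacement = (24.42² + 8.72789²)^½ ≈ 25.9328 m.

26 metres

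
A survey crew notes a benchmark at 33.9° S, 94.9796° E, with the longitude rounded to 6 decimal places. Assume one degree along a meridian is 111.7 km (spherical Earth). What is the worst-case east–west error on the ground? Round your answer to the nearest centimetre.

5 centimetres

Rounding to 6 decimal places leaves the longitude within ±5e-07° of the true value.
At latitude 33.9° a degree of longitude spans 111700 m × cos 33.9° = 111700 × 0.8300 ≈ 92712.4 m.
Maximum E–W displacement: 5e-07 × 92712.4 = 0.0463562 m.
That is 0.0463562 m = 4.6356 cm.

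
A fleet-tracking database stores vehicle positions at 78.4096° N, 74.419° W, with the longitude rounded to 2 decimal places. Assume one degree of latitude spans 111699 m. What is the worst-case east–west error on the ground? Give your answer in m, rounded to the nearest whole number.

112 m

Rounding to 2 decimal places leaves the longitude within ±0.005° of the true value.
Parallels shrink by cos φ, so at 78.4096° a degree of longitude is 111699 × 0.2009 ≈ 22441.9 m.
Maximum E–W displacement: 0.005 × 22441.9 = 112.209 m.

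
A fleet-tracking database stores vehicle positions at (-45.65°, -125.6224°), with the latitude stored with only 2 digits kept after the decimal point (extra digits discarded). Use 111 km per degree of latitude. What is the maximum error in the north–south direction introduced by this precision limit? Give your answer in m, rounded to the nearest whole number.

Truncating at 2 decimal places can drop up to a full unit in the last place, so the latitude may be off by as much as 0.01°.
North–south distance: 0.01° × 111000 m/° = 1110 m.

1110 m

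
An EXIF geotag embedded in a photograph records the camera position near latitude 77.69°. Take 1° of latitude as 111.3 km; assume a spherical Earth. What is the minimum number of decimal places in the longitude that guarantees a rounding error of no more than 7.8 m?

At 77.69° one degree of longitude covers 111300 × cos 77.69° ≈ 111300 × 0.2132 ≈ 23729.3 m.
N decimal places → at most half a unit in the last place, 0.5 × 10⁻ᴺ° = 23729.3/2 × 10⁻ᴺ m.
Need 0.5 × 23729.3 × 10⁻ᴺ ≤ 7.8 → 10⁻ᴺ ≤ 6.574e-04, so N ≥ 3.18.
N = 3 would give 11.9 m (too coarse); N = 4 gives 1.19 m ≤ 7.8 m.

4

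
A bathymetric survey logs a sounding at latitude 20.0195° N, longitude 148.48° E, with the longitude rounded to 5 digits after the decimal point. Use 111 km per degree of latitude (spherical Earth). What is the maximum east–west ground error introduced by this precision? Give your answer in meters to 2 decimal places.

Rounding to 5 decimal places leaves the longitude within ±5e-06° of the true value.
One degree of longitude at 20.0195° is 111000 × cos 20.0195° ≈ 111000 × 0.9396 = 104293 m.
Maximum E–W displacement: 5e-06 × 104293 = 0.521465 m.

0.52 meters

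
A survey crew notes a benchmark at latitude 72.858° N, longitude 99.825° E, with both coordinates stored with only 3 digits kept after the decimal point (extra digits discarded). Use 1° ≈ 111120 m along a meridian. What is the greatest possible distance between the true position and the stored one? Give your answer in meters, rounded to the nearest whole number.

Truncating at 3 decimal places can drop up to a full unit in the last place, so each coordinate may be off by as much as 0.001°.
North–south component: 0.001° × 111120 = 111.12 m.
East–west component at 72.858°: 0.001° × 111120 × cos 72.858° ≈ 0.001 × 32751.6 ≈ 32.7516 m.
Combining orthogonally: (111.12² + 32.7516²)^½ ≈ 115.846 m.

116 meters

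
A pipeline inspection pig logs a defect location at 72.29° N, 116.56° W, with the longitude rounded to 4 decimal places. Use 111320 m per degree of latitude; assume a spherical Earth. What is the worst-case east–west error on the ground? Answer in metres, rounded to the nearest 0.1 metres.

Rounding to 4 decimal places leaves the longitude within ±5e-05° of the true value.
At latitude 72.29° a degree of longitude spans 111320 m × cos 72.29° = 111320 × 0.3042 ≈ 33863.5 m.
East–west error: 5e-05° × 33863.5 m/° ≈ 1.69317 m.

1.7 metres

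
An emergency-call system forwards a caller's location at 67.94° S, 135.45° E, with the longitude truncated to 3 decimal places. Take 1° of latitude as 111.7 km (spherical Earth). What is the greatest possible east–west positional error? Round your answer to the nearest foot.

Truncating at 3 decimal places can drop up to a full unit in the last place, so the longitude may be off by as much as 0.001°.
One degree of longitude at 67.94° is 111700 × cos 67.94° ≈ 111700 × 0.3756 = 41952 m.
East–west error: 0.001° × 41952 m/° ≈ 41.952 m.
In feet: 41.952 m ÷ 0.3048 ≈ 137.64 ft.

138 feet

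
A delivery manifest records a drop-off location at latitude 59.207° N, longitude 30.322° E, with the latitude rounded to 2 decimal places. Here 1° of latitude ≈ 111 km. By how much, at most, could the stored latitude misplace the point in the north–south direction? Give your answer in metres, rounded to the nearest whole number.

Rounding to 2 decimal places leaves the latitude within ±0.005° of the true value.
Along the meridian that is 0.005° × 111000 m/° = 555 m.

555 metres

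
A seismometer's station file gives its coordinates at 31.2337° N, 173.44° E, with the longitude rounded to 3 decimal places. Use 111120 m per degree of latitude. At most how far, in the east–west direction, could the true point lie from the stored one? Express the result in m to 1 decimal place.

Rounding to 3 decimal places leaves the longitude within ±0.0005° of the true value.
One degree of longitude at 31.2337° is 111120 × cos 31.2337° ≈ 111120 × 0.8551 = 95014.2 m.
Maximum E–W displacement: 0.0005 × 95014.2 = 47.5071 m.

47.5 m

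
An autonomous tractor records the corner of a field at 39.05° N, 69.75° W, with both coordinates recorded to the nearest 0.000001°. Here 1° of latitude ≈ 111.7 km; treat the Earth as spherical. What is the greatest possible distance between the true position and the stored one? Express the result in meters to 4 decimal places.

0.0707 meters

Rounding to 6 decimal places leaves each coordinate within ±5e-07° of the true value.
Latitude error → 5e-07 × 111700 = 0.05585 m along the meridian.
E–W at 39.05°: 5e-07° × 111700 × cos 39.05° = 5e-07 × 111700 × 0.7766 ≈ 0.0433729 m.
Combining orthogonally: (0.05585² + 0.0433729²)^½ ≈ 0.0707137 m.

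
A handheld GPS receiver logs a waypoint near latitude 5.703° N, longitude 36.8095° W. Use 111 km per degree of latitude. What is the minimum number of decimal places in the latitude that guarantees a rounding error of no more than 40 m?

4

One degree of latitude covers 111000 m.
N decimal places → at most half a unit in the last place, 0.5 × 10⁻ᴺ° = 111000/2 × 10⁻ᴺ m.
Need 0.5 × 111000 × 10⁻ᴺ ≤ 40 → 10⁻ᴺ ≤ 7.207e-04, so N ≥ 3.14.
N = 3 would give 55.5 m (too coarse); N = 4 gives 5.55 m ≤ 40 m.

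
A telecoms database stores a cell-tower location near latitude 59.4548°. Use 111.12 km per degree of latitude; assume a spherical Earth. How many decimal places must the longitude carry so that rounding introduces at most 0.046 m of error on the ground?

At 59.4548° one degree of longitude covers 111120 × cos 59.4548° ≈ 111120 × 0.5082 ≈ 56473.2 m.
Rounding to N decimal places gives at most 0.5 × 10⁻ᴺ degrees of error, i.e. 0.5 × 10⁻ᴺ × 56473.2 m.
Need 0.5 × 56473.2 × 10⁻ᴺ ≤ 0.046 → 10⁻ᴺ ≤ 1.629e-06, so N ≥ 5.79.
At 5 places the error can reach 0.282 m, but 6 places keeps it to 0.0282 m.

6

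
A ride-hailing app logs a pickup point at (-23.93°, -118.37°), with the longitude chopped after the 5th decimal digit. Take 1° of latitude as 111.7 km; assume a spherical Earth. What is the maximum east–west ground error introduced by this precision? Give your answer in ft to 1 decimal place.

3.3 ft

Truncating at 5 decimal places can drop up to a full unit in the last place, so the longitude may be off by as much as 1e-05°.
One degree of longitude at 23.93° is 111700 × cos 23.93° ≈ 111700 × 0.9140 = 102098 m.
So at most 1e-05° × 102098 ≈ 1.02098 m east–west.
In feet: 1.02098 m ÷ 0.3048 ≈ 3.3497 ft.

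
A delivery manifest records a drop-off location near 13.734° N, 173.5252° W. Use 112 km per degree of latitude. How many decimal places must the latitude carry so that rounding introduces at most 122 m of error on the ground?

One degree of latitude covers 112000 m.
With N decimal places the half-ulp bound is 0.5·10⁻ᴺ°, or 0.5·10⁻ᴺ × 112000 m on the ground.
Need 0.5 × 112000 × 10⁻ᴺ ≤ 122 → 10⁻ᴺ ≤ 2.179e-03, so N ≥ 2.66.
So 3 decimal places suffice (56 m); 2 would allow up to 560 m.

3 decimal places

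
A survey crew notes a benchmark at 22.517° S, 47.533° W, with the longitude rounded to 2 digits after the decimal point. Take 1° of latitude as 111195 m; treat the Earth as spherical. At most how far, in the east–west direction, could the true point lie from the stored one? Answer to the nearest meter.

Rounding to 2 decimal places leaves the longitude within ±0.005° of the true value.
Parallels shrink by cos φ, so at 22.517° a degree of longitude is 111195 × 0.9238 ≈ 102718 m.
East–west error: 0.005° × 102718 m/° ≈ 513.591 m.

514 meters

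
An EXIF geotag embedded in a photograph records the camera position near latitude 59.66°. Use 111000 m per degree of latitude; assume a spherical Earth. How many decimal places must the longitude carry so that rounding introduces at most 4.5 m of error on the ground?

At 59.66° one degree of longitude covers 111000 × cos 59.66° ≈ 111000 × 0.5051 ≈ 56069.5 m.
N decimal places → at most half a unit in the last place, 0.5 × 10⁻ᴺ° = 56069.5/2 × 10⁻ᴺ m.
Setting 28034.7 × 10⁻ᴺ ≤ 4.5 gives 10ᴺ ≥ 6230, i.e. N ≥ 3.79.
N = 3 would give 28 m (too coarse); N = 4 gives 2.8 m ≤ 4.5 m.

4 decimal places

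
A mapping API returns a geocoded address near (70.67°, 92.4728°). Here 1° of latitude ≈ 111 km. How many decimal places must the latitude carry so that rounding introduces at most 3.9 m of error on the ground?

5 decimal places

One degree of latitude covers 111000 m.
N decimal places → at most half a unit in the last place, 0.5 × 10⁻ᴺ° = 111000/2 × 10⁻ᴺ m.
Setting 55500 × 10⁻ᴺ ≤ 3.9 gives 10ᴺ ≥ 1.423e+04, i.e. N ≥ 4.15.
So 5 decimal places suffice (0.555 m); 4 would allow up to 5.55 m.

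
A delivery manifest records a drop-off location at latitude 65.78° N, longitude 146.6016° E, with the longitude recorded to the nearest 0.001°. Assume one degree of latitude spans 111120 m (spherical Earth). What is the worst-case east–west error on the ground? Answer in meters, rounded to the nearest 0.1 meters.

22.8 meters

Rounding to 3 decimal places leaves the longitude within ±0.0005° of the true value.
Parallels shrink by cos φ, so at 65.78° a degree of longitude is 111120 × 0.4102 ≈ 45586 m.
So at most 0.0005° × 45586 ≈ 22.793 m east–west.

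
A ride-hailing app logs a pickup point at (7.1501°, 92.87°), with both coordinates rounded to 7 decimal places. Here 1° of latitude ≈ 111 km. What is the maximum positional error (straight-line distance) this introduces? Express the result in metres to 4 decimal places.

Rounding to 7 decimal places leaves each coordinate within ±5e-08° of the true value.
North–south component: 5e-08° × 111000 = 0.00555 m.
E–W at 7.1501°: 5e-08° × 111000 × cos 7.1501° = 5e-08 × 111000 × 0.9922 ≈ 0.00550684 m.
Combining orthogonally: (0.00555² + 0.00550684²)^½ ≈ 0.00781843 m.

0.0078 metres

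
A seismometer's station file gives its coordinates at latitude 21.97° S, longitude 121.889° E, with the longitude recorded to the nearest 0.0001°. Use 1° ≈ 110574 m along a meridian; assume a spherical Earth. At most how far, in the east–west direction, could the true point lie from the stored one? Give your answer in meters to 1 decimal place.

5.1 meters

Rounding to 4 decimal places leaves the longitude within ±5e-05° of the true value.
One degree of longitude at 21.97° is 110574 × cos 21.97° ≈ 110574 × 0.9274 = 102544 m.
East–west error: 5e-05° × 102544 m/° ≈ 5.12721 m.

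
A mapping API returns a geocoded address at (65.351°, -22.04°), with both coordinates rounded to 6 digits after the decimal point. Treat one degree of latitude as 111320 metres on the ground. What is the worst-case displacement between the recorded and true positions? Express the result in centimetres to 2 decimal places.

6.03 centimetres

Rounding to 6 decimal places leaves each coordinate within ±5e-07° of the true value.
N–S: 5e-07° × 111320 m/° = 0.05566 m.
Longitude error → 5e-07 × 111320 × cos 65.351° = 5e-07 × 111320 × 0.4171 ≈ 0.0232135 m.
Combining orthogonally: (0.05566² + 0.0232135²)^½ ≈ 0.0603067 m.
That is 0.0603067 m = 6.0307 cm.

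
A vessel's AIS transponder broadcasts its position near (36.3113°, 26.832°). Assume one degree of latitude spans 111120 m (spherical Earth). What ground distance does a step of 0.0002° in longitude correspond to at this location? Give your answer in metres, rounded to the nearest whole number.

18 metres

At 36.3113° a degree of longitude is 111120 × cos 36.3113° ≈ 89541.8 m, so 0.0002° corresponds to 17.9084 m.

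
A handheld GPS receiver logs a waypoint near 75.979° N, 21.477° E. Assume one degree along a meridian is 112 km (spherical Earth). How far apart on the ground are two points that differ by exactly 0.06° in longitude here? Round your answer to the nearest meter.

At 75.979° a degree of longitude is 112000 × cos 75.979° ≈ 27135.1 m, so 0.06° corresponds to 1628.1 m.

1628 meters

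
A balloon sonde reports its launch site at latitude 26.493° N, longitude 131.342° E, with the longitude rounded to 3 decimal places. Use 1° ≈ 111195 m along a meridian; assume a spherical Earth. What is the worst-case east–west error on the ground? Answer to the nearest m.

50 m

Rounding to 3 decimal places leaves the longitude within ±0.0005° of the true value.
One degree of longitude at 26.493° is 111195 × cos 26.493° ≈ 111195 × 0.8950 = 99518.3 m.
So at most 0.0005° × 99518.3 ≈ 49.7591 m east–west.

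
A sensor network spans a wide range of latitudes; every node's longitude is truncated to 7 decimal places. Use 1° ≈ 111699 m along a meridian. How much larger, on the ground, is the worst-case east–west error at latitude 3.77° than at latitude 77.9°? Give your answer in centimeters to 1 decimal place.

0.9 centimeters

Truncating at 7 decimal places can drop up to a full unit in the last place, so the longitude may be off by as much as 1e-07°.
At 3.77°: 1e-07° × 111699 × cos 3.77° = 1e-07 × 111699 × 0.9978 ≈ 0.011146 m.
Error at 77.9° = 1e-07° × 111699 × cos 77.9° ≈ 0.01117 × 0.2096 = 0.0023414 m.
So the lower-latitude error exceeds the higher by 0.011146 − 0.0023414 = 0.0088043 m.
That is 0.00880431 m = 0.88043 cm.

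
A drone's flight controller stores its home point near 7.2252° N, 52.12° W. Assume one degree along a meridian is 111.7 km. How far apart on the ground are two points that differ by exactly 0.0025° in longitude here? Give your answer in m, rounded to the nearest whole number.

0.0025° of longitude at 7.2252° is 0.0025 × 111700 × cos 7.2252° ≈ 0.0025 × 110813 = 277.033 m.

277 m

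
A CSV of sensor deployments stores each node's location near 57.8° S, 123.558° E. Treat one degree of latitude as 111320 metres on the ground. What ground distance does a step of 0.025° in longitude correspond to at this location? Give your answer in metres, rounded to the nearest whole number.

At 57.8° a degree of longitude is 111320 × cos 57.8° ≈ 59319.8 m, so 0.025° corresponds to 1482.99 m.

1483 metres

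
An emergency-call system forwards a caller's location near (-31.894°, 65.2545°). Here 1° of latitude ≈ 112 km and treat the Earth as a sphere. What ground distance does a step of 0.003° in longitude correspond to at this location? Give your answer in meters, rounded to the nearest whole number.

At 31.894° a degree of longitude is 112000 × cos 31.894° ≈ 95091 m, so 0.003° corresponds to 285.273 m.

285 meters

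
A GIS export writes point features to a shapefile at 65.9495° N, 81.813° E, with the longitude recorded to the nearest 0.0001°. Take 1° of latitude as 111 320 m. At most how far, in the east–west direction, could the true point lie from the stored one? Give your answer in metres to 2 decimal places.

Rounding to 4 decimal places leaves the longitude within ±5e-05° of the true value.
One degree of longitude at 65.9495° is 111320 × cos 65.9495° ≈ 111320 × 0.4075 = 45367.5 m.
So at most 5e-05° × 45367.5 ≈ 2.26838 m east–west.

2.27 metres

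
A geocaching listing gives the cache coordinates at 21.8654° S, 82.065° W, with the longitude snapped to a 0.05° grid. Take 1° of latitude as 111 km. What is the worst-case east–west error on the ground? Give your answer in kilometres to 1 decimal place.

2.6 kilometres

With a 0.05° grid the true value lies within half a step, ±0.05°/2 = ±0.025°, of the stored one.
Parallels shrink by cos φ, so at 21.8654° a degree of longitude is 111000 × 0.9281 ≈ 103015 m.
Maximum E–W displacement: 0.025 × 103015 = 2575.37 m.
That is 2575.37 m = 2.5754 km.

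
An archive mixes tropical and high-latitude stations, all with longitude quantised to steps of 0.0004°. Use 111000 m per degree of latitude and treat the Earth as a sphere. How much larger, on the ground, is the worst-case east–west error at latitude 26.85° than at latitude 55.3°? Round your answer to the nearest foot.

24 feet

With a 0.0004° grid the true value lies within half a step, ±0.0004°/2 = ±0.0002°, of the stored one.
Error at 26.85° = 0.0002° × 111000 × cos 26.85° ≈ 22.2 × 0.8922 = 19.807 m.
Error at 55.3° = 0.0002° × 111000 × cos 55.3° ≈ 22.2 × 0.5693 = 12.638 m.
Difference: 19.807 − 12.638 = 7.1687 m.
In feet: 7.16866 m ÷ 0.3048 ≈ 23.519 ft.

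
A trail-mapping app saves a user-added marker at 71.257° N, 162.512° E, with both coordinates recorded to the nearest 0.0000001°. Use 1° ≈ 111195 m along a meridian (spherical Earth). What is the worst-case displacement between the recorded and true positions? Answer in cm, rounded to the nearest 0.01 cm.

0.58 cm

Rounding to 7 decimal places leaves each coordinate within ±5e-08° of the true value.
Latitude error → 5e-08 × 111195 = 0.00555975 m along the meridian.
East–west component at 71.257°: 5e-08° × 111195 × cos 71.257° ≈ 5e-08 × 35729.6 ≈ 0.00178648 m.
The two errors are perpendicular, so the maximum displacement is √(0.00555975² + 0.00178648²) ≈ 0.00583972 m.
That is 0.00583972 m = 0.58397 cm.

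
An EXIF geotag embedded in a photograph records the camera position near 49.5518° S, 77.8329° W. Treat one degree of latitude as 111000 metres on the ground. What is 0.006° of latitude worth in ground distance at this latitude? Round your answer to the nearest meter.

666 meters

Along a meridian 0.006° is 0.006 × 111000 = 666 m.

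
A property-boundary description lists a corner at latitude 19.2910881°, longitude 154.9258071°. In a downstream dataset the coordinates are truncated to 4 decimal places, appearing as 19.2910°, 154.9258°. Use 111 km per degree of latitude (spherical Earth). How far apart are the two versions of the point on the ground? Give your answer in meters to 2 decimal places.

Δlat = 19.2910881 − 19.2910 = +0.0000881°; Δlon = 154.9258071 − 154.9258 = +0.0000071°.
N–S: 0.0000881° × 111000 m/° = 9.7791 m.
E–W at 19.291°: 0.0000071° × 111000 × cos 19.291° = 0.0000071 × 111000 × 0.9439 ≈ 0.74385 m.
Combined displacement = (9.7791² + 0.74385²)^½ ≈ 9.80735 m.

9.81 meters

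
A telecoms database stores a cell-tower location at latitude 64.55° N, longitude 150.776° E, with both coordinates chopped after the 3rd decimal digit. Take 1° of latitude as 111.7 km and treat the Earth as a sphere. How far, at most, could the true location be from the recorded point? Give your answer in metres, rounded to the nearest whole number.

122 metres

Truncating at 3 decimal places can drop up to a full unit in the last place, so each coordinate may be off by as much as 0.001°.
N–S: 0.001° × 111700 m/° = 111.7 m.
E–W at 64.55°: 0.001° × 111700 × cos 64.55° = 0.001 × 111700 × 0.4297 ≈ 48.0001 m.
Worst case both components are at the extreme and orthogonal: √(111.7² + 48.0001²) ≈ 121.577 m.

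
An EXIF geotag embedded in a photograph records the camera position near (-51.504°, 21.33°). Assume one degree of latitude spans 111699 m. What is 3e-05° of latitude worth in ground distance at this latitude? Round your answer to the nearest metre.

3 metres

Along a meridian 3e-05° is 3e-05 × 111699 = 3.35097 m.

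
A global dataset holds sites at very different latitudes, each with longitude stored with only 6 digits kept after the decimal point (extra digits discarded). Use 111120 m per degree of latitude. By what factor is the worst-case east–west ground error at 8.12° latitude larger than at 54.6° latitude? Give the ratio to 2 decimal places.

Truncating at 6 decimal places can drop up to a full unit in the last place, so the longitude may be off by as much as 1e-06°.
Error at 8.12° = 1e-06° × 111120 × cos 8.12° ≈ 0.11112 × 0.9900 = 0.11001 m.
At 54.6°: 1e-06° × 111120 × cos 54.6° = 1e-06 × 111120 × 0.5793 ≈ 0.06437 m.
Ratio: 0.11001 / 0.06437 = cos 8.12° / cos 54.6° ≈ 1.7090.

1.71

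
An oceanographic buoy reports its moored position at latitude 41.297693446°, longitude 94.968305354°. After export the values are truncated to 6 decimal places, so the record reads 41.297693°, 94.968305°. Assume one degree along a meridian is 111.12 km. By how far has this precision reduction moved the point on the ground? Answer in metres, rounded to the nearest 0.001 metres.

0.058 metres

The latitude changed by +0.000000446° and the longitude by +0.000000354°.
North–south shift: 0.000000446 × 111120 = 0.0495595 m.
East–west at this latitude: 0.000000354° × 111120 × cos 41.2977° ≈ 0.000000354 × 83483.4 = 0.0295531 m.
Distance: √(0.0495595² + 0.0295531²) ≈ 0.0577021 m.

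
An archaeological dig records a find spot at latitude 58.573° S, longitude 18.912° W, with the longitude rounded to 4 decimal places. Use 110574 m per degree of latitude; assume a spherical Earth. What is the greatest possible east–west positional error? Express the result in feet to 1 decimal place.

Rounding to 4 decimal places leaves the longitude within ±5e-05° of the true value.
One degree of longitude at 58.573° is 110574 × cos 58.573° ≈ 110574 × 0.5214 = 57654.6 m.
East–west error: 5e-05° × 57654.6 m/° ≈ 2.88273 m.
Converting: 2.88273 m × 3.2808 ft/m ≈ 9.4578 ft.

9.5 feet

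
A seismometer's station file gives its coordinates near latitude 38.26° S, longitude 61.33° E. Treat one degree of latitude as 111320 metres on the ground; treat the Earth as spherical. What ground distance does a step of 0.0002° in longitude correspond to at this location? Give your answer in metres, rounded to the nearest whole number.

17 metres

One degree of longitude here spans 111320 × cos 38.26° = 111320 × 0.7852 ≈ 87409.5 m; 0.0002° of that is 17.4819 m.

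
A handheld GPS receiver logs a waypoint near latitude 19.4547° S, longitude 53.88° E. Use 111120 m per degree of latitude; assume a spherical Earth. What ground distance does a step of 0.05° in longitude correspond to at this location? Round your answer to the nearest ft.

0.05° of longitude at 19.4547° is 0.05 × 111120 × cos 19.4547° ≈ 0.05 × 104776 = 5238.78 m.
In feet: 5238.78 m ÷ 0.3048 ≈ 17188 ft.

17188 ft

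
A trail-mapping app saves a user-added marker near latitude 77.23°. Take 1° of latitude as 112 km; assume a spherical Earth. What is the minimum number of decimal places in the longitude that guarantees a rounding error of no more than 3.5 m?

At 77.23° one degree of longitude covers 112000 × cos 77.23° ≈ 112000 × 0.2210 ≈ 24756.2 m.
With N decimal places the half-ulp bound is 0.5·10⁻ᴺ°, or 0.5·10⁻ᴺ × 24756.2 m on the ground.
Setting 12378.1 × 10⁻ᴺ ≤ 3.5 gives 10ᴺ ≥ 3537, i.e. N ≥ 3.55.
N = 3 would give 12.4 m (too coarse); N = 4 gives 1.24 m ≤ 3.5 m.

4 decimal places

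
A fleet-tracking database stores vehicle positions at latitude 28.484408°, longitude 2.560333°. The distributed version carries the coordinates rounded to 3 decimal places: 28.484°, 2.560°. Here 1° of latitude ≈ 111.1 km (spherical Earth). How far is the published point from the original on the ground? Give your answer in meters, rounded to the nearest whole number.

Δlat = 28.484408 − 28.484 = +0.000408°; Δlon = 2.560333 − 2.560 = +0.000333°.
North–south shift: 0.000408 × 111100 = 45.3288 m.
E–W at 28.484°: 0.000333° × 111100 × cos 28.484° = 0.000333 × 111100 × 0.8790 ≈ 32.5179 m.
Distance: √(45.3288² + 32.5179²) ≈ 55.7863 m.

56 meters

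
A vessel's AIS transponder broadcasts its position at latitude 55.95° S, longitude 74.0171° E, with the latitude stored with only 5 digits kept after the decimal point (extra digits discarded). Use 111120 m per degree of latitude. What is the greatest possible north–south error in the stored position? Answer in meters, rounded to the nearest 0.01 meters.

1.11 meters

Truncating at 5 decimal places can drop up to a full unit in the last place, so the latitude may be off by as much as 1e-05°.
North–south distance: 1e-05° × 111120 m/° = 1.1112 m.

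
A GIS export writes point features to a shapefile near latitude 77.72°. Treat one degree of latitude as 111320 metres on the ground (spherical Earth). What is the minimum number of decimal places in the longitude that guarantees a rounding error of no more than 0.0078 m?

At 77.72° one degree of longitude covers 111320 × cos 77.72° ≈ 111320 × 0.2127 ≈ 23676.6 m.
N decimal places → at most half a unit in the last place, 0.5 × 10⁻ᴺ° = 23676.6/2 × 10⁻ᴺ m.
Need 0.5 × 23676.6 × 10⁻ᴺ ≤ 0.0078 → 10⁻ᴺ ≤ 6.589e-07, so N ≥ 6.18.
At 6 places the error can reach 0.0118 m, but 7 places keeps it to 0.00118 m.

7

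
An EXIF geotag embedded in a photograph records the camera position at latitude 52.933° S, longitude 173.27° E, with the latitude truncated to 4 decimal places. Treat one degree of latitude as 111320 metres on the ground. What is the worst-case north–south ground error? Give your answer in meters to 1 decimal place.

Truncating at 4 decimal places can drop up to a full unit in the last place, so the latitude may be off by as much as 0.0001°.
So the N–S error is at most 0.0001 × 111320 = 11.132 m.

11.1 meters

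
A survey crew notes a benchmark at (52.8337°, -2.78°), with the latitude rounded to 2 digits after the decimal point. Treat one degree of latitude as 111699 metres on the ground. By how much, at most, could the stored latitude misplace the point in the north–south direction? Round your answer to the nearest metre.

Rounding to 2 decimal places leaves the latitude within ±0.005° of the true value.
Along the meridian that is 0.005° × 111699 m/° = 558.495 m.

558 metres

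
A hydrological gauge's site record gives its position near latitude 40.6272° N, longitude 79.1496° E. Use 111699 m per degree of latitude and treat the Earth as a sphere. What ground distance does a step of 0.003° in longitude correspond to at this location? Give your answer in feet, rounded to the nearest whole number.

One degree of longitude here spans 111699 × cos 40.6272° = 111699 × 0.7590 ≈ 84775.3 m; 0.003° of that is 254.326 m.
Converting: 254.326 m × 3.2808 ft/m ≈ 834.4 ft.

834 feet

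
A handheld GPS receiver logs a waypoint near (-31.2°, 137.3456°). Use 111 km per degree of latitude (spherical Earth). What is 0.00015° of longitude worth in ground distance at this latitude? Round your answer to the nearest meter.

14 meters

One degree of longitude here spans 111000 × cos 31.2° = 111000 × 0.8554 ≈ 94945.4 m; 0.00015° of that is 14.2418 m.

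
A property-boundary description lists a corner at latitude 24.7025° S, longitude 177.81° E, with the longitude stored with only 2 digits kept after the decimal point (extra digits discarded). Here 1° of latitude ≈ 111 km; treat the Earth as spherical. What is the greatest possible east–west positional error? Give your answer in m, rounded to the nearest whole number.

Truncating at 2 decimal places can drop up to a full unit in the last place, so the longitude may be off by as much as 0.01°.
One degree of longitude at 24.7025° is 111000 × cos 24.7025° ≈ 111000 × 0.9085 = 100842 m.
So at most 0.01° × 100842 ≈ 1008.42 m east–west.

1008 m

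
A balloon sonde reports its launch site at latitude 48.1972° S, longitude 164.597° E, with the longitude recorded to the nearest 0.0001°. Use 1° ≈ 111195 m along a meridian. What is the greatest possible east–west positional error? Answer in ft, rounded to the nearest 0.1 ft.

12.2 ft

Rounding to 4 decimal places leaves the longitude within ±5e-05° of the true value.
At latitude 48.1972° a degree of longitude spans 111195 m × cos 48.1972° = 111195 × 0.6666 ≈ 74119.1 m.
East–west error: 5e-05° × 74119.1 m/° ≈ 3.70596 m.
Converting: 3.70596 m × 3.2808 ft/m ≈ 12.159 ft.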